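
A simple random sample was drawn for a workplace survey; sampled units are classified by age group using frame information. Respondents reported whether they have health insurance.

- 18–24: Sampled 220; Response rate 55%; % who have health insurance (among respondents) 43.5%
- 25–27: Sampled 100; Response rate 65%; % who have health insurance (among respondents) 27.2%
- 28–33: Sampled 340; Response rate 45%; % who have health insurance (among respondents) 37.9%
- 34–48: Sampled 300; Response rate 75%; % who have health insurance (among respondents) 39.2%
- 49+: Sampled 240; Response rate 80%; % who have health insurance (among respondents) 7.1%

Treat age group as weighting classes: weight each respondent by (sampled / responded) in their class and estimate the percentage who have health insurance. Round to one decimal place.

32.2%

Weighting each respondent by the inverse class response rate inflates each class back to its sampled size, so the class weight is n_sampled:
  18–24: 220 × 43.5 = 9570
  25–27: 100 × 27.2 = 2720
  28–33: 340 × 37.9 = 12,886
  34–48: 300 × 39.2 = 11,760
  49+: 240 × 7.1 = 1704
Adjusted estimate = 38,640 / 1,200 = 32.2 → 32.2%.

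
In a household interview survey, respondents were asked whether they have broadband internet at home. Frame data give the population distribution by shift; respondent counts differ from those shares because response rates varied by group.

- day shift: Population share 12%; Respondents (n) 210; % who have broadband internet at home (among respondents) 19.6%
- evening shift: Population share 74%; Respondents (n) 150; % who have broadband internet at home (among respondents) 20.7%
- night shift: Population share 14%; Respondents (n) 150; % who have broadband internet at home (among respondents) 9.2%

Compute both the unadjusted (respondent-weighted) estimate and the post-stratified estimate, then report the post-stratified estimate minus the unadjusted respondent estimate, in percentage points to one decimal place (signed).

+2.1 percentage points

Naive respondent-only estimate (weights = respondent counts):
  (210/510)×19.6 + (150/510)×20.7 + (150/510)×9.2 = 16.8647%
Reweighting by population shift shares:
  0.12×19.6 + 0.74×20.7 + 0.14×9.2 = 18.958%
Difference = 18.958 − 16.8647 = 2.0933 pp.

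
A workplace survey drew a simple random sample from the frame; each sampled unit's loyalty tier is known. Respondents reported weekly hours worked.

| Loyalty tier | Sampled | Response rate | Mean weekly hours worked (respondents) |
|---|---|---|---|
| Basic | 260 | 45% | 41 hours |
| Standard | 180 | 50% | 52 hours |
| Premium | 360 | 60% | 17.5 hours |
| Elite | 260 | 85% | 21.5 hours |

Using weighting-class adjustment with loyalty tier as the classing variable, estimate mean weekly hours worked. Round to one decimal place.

30.1

Each respondent's weight = sampled/responded in their class; summing within a class gives n_sampled, so:
  Basic: 260 × 41 = 10,660
  Standard: 180 × 52 = 9360
  Premium: 360 × 17.5 = 6300
  Elite: 260 × 21.5 = 5590
Adjusted estimate = 31,910 / 1,060 = 30.1038 → 30.1.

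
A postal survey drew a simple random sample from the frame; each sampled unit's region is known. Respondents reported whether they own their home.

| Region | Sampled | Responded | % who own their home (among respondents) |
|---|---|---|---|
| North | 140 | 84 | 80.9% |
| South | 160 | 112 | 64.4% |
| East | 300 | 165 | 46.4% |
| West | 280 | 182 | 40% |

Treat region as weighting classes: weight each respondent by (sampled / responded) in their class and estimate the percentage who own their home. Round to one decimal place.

53.1%

Class response rates: North 84/140 = 60%, South 112/160 = 70%, East 165/300 = 55%, West 182/280 = 65%.
Inverse-response-rate weighting restores each class to its sampled count, so class totals weight by n_sampled:
  North: 140 × 80.9 = 11,326
  South: 160 × 64.4 = 10,304
  East: 300 × 46.4 = 13,920
  West: 280 × 40 = 11,200
Adjusted estimate = 46,750 / 880 = 53.125 → 53.1%.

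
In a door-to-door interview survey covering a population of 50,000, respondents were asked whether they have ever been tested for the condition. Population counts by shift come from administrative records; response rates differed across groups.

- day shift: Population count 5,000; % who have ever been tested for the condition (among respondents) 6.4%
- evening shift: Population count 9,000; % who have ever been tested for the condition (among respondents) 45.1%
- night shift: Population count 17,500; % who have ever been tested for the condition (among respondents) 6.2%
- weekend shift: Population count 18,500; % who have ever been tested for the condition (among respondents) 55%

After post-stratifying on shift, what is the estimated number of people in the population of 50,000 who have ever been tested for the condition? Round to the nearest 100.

Apply each group's respondent rate to its population count:
  day shift: 5,000 × 6.4% = 320
  evening shift: 9,000 × 45.1% = 4059
  night shift: 17,500 × 6.2% = 1085
  weekend shift: 18,500 × 55% = 10,175
Estimated total = 15,639 → 15,600.

15,600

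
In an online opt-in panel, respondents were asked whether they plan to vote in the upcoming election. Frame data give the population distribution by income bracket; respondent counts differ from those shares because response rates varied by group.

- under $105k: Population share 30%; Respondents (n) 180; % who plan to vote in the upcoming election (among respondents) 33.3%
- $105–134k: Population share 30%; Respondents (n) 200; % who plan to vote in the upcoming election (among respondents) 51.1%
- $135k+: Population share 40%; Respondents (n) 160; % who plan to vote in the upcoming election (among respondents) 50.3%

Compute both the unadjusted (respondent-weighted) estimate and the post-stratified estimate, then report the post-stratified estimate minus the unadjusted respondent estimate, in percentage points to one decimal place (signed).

Without adjustment, the pooled respondent share is:
  (180/540)×33.3 + (200/540)×51.1 + (160/540)×50.3 = 44.9296%
Post-stratifying to population shares instead:
  0.3×33.3 + 0.3×51.1 + 0.4×50.3 = 45.44%
Difference = 45.44 − 44.9296 = 0.5104 pp.

+0.5 percentage points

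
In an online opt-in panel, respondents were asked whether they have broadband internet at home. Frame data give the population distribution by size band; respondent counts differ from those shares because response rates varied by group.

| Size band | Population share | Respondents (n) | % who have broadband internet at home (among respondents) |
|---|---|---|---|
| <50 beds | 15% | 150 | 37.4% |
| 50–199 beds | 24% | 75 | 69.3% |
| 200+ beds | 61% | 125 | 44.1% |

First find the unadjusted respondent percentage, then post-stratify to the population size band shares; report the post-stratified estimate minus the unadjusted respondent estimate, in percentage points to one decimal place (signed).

Without adjustment, the pooled respondent share is:
  (150/350)×37.4 + (75/350)×69.3 + (125/350)×44.1 = 46.6286%
Post-stratifying to population shares instead:
  0.15×37.4 + 0.24×69.3 + 0.61×44.1 = 49.143%
Difference = 49.143 − 46.6286 = 2.5144 pp.

+2.5 percentage points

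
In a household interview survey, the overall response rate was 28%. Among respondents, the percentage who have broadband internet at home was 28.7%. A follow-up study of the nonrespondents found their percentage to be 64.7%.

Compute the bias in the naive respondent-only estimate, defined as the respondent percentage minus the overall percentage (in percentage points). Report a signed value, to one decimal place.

-25.9 percentage points

Nonresponse fraction = 1 − 0.28 = 0.72.
Bias = (nonresponse fraction) × (respondent percentage − nonrespondent percentage)
     = 0.72 × (28.7 − 64.7) = 0.72 × -36 = -25.92.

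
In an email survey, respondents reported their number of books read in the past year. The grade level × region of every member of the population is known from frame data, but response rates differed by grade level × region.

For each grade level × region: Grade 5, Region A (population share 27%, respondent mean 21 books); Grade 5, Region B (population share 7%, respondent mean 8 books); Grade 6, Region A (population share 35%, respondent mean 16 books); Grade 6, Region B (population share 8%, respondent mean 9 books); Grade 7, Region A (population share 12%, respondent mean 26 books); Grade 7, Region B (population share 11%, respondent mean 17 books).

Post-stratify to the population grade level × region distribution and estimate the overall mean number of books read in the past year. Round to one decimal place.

Each cell contributes population-share × respondent value:
  Grade 5, Region A: 0.27 × 21 = 5.67
  Grade 5, Region B: 0.07 × 8 = 0.56
  Grade 6, Region A: 0.35 × 16 = 5.6
  Grade 6, Region B: 0.08 × 9 = 0.72
  Grade 7, Region A: 0.12 × 26 = 3.12
  Grade 7, Region B: 0.11 × 17 = 1.87
Post-stratified estimate = 17.54 → 17.5.

17.5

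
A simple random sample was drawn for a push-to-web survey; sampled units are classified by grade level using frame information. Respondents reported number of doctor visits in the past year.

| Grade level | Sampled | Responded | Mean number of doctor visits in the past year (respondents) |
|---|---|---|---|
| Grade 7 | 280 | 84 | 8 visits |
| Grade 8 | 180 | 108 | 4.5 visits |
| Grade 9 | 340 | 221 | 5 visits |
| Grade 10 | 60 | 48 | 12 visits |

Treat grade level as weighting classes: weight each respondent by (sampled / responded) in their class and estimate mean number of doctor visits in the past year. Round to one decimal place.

6.4

Class response rates: Grade 7 84/280 = 30%, Grade 8 108/180 = 60%, Grade 9 221/340 = 65%, Grade 10 48/60 = 80%.
With weight = n_sampled/n_responded per class, the weighted class total is n_sampled:
  Grade 7: 280 × 8 = 2240
  Grade 8: 180 × 4.5 = 810
  Grade 9: 340 × 5 = 1700
  Grade 10: 60 × 12 = 720
Adjusted estimate = 5470 / 860 = 6.36046 → 6.4.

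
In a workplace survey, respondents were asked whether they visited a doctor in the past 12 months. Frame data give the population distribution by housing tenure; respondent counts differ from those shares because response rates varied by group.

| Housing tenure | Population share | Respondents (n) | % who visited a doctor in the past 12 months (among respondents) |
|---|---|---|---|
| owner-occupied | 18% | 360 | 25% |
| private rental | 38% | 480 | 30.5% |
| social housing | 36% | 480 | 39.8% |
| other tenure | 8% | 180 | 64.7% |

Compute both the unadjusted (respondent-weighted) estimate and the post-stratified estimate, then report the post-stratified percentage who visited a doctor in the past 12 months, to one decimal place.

35.6%

Unadjusted (pooled respondent) estimate weights by respondent counts:
  (360/1500)×25 + (480/1500)×30.5 + (480/1500)×39.8 + (180/1500)×64.7 = 36.26%
Reweighting by population housing tenure shares:
  0.18×25 + 0.38×30.5 + 0.36×39.8 + 0.08×64.7 = 35.594%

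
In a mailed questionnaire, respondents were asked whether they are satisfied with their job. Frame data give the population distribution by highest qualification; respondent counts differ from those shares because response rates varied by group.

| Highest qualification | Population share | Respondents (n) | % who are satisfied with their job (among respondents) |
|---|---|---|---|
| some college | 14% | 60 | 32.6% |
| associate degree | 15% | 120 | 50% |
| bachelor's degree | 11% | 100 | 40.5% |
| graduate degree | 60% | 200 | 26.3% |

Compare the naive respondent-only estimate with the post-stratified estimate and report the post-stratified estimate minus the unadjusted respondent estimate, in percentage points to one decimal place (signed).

-3.7 percentage points

Unadjusted (pooled respondent) estimate weights by respondent counts:
  (60/480)×32.6 + (120/480)×50 + (100/480)×40.5 + (200/480)×26.3 = 35.9708%
Post-stratifying to population shares instead:
  0.14×32.6 + 0.15×50 + 0.11×40.5 + 0.6×26.3 = 32.299%
Difference = 32.299 − 35.9708 = -3.6718 pp.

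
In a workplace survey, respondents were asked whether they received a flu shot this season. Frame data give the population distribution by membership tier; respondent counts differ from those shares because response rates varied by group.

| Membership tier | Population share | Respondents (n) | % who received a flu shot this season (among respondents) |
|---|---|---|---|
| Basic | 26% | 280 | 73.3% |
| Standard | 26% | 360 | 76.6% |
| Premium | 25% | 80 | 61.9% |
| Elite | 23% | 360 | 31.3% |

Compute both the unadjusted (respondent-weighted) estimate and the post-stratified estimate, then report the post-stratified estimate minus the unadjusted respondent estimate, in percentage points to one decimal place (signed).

+2.1 percentage points

Unadjusted (pooled respondent) estimate weights by respondent counts:
  (280/1080)×73.3 + (360/1080)×76.6 + (80/1080)×61.9 + (360/1080)×31.3 = 59.5556%
Post-stratified estimate weights by population shares:
  0.26×73.3 + 0.26×76.6 + 0.25×61.9 + 0.23×31.3 = 61.648%
Difference = 61.648 − 59.5556 = 2.0924 pp.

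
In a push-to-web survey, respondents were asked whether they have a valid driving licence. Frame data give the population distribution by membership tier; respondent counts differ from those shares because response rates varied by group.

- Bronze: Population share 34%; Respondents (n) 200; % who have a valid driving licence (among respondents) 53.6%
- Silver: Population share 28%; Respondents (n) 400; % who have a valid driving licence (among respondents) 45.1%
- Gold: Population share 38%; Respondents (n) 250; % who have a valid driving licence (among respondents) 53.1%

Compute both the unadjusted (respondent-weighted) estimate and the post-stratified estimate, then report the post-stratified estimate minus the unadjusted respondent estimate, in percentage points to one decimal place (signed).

Unadjusted (pooled respondent) estimate weights by respondent counts:
  (200/850)×53.6 + (400/850)×45.1 + (250/850)×53.1 = 49.4529%
Reweighting by population membership tier shares:
  0.34×53.6 + 0.28×45.1 + 0.38×53.1 = 51.03%
Difference = 51.03 − 49.4529 = 1.5771 pp.

+1.6 percentage points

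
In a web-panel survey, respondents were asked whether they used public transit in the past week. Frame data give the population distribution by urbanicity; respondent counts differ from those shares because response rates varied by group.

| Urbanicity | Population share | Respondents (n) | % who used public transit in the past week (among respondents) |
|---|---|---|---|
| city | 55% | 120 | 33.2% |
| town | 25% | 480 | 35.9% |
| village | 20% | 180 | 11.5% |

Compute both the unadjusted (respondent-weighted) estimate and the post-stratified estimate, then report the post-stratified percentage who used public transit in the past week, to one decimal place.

Without adjustment, the pooled respondent share is:
  (120/780)×33.2 + (480/780)×35.9 + (180/780)×11.5 = 29.8538%
Post-stratified estimate weights by population shares:
  0.55×33.2 + 0.25×35.9 + 0.2×11.5 = 29.535%

29.5%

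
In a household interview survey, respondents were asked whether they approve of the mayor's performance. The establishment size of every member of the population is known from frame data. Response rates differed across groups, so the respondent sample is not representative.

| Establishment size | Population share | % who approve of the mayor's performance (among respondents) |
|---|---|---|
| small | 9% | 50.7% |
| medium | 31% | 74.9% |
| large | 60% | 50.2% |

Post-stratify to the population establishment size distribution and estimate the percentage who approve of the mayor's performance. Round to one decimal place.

57.9%

Each cell contributes population-share × respondent value:
  small: 0.09 × 50.7 = 4.563
  medium: 0.31 × 74.9 = 23.219
  large: 0.6 × 50.2 = 30.12
Post-stratified estimate = 57.902 → 57.9%.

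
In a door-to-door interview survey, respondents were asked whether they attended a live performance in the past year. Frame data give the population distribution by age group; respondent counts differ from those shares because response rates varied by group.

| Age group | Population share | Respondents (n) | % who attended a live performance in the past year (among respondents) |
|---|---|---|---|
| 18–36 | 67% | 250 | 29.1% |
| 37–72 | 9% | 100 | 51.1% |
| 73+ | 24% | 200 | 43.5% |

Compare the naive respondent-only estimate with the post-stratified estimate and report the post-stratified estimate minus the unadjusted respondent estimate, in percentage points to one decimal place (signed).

-3.8 percentage points

Without adjustment, the pooled respondent share is:
  (250/550)×29.1 + (100/550)×51.1 + (200/550)×43.5 = 38.3364%
Post-stratified estimate weights by population shares:
  0.67×29.1 + 0.09×51.1 + 0.24×43.5 = 34.536%
Difference = 34.536 − 38.3364 = -3.8004 pp.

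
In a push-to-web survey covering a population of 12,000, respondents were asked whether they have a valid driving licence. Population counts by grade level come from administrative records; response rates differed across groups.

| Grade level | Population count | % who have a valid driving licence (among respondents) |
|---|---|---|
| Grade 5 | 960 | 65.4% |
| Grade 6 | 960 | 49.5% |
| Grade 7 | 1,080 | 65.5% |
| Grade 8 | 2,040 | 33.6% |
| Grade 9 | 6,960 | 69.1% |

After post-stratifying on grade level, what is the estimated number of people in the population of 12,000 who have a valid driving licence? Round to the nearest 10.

Each cell contributes its population count × the respondent rate:
  Grade 5: 960 × 65.4% = 627.84
  Grade 6: 960 × 49.5% = 475.2
  Grade 7: 1,080 × 65.5% = 707.4
  Grade 8: 2,040 × 33.6% = 685.44
  Grade 9: 6,960 × 69.1% = 4809.36
Estimated total = 7305.24 → 7,310.

7,310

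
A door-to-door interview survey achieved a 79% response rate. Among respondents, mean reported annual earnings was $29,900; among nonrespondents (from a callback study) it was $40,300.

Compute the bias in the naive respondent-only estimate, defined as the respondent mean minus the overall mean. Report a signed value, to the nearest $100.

-$2,200

Nonresponse fraction = 1 − 0.79 = 0.21.
Bias = (nonresponse fraction) × (respondent mean − nonrespondent mean)
     = 0.21 × (29,900 − 40,300) = 0.21 × -10,400 = -2184.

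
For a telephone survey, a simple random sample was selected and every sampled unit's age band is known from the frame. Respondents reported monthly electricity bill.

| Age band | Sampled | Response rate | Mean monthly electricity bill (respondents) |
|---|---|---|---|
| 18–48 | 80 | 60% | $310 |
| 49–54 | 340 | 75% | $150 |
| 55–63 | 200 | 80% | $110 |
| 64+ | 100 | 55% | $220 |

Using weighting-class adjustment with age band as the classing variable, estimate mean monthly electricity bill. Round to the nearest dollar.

Each respondent's weight = sampled/responded in their class; summing within a class gives n_sampled, so:
  18–48: 80 × 310 = 24,800
  49–54: 340 × 150 = 51,000
  55–63: 200 × 110 = 22,000
  64+: 100 × 220 = 22,000
Adjusted estimate = 119,800 / 720 = 166.389 → $166.

$166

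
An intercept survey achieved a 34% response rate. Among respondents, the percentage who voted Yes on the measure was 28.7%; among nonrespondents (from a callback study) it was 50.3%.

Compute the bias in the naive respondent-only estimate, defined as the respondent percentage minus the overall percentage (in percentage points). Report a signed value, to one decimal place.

-14.3 percentage points

Nonresponse fraction = 1 − 0.34 = 0.66.
Bias = (nonresponse fraction) × (respondent percentage − nonrespondent percentage)
     = 0.66 × (28.7 − 50.3) = 0.66 × -21.6 = -14.256.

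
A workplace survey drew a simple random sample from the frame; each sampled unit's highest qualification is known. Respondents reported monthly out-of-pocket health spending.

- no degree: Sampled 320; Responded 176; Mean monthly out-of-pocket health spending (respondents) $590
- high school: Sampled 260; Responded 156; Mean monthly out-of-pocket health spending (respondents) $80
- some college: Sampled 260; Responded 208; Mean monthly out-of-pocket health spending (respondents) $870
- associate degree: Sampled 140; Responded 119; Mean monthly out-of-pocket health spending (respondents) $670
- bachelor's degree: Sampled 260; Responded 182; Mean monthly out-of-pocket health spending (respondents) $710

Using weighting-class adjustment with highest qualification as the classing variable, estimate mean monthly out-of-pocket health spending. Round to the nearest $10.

Response rates by class: no degree 176/320 = 55%, high school 156/260 = 60%, some college 208/260 = 80%, associate degree 119/140 = 85%, bachelor's degree 182/260 = 70%.
Each respondent's weight = sampled/responded in their class; summing within a class gives n_sampled, so:
  no degree: 320 × 590 = 188,800
  high school: 260 × 80 = 20,800
  some college: 260 × 870 = 226,200
  associate degree: 140 × 670 = 93,800
  bachelor's degree: 260 × 710 = 184,600
Adjusted estimate = 714,200 / 1,240 = 575.968 → $580.

$580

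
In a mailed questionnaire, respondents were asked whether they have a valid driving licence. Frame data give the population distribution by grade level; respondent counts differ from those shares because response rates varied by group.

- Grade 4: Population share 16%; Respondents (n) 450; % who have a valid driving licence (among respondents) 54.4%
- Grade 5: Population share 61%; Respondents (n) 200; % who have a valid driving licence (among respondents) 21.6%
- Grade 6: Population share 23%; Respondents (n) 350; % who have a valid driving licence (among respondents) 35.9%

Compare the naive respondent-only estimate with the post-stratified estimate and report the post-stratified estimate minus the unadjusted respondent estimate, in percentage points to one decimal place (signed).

-11.2 percentage points

Without adjustment, the pooled respondent share is:
  (450/1000)×54.4 + (200/1000)×21.6 + (350/1000)×35.9 = 41.365%
Post-stratifying to population shares instead:
  0.16×54.4 + 0.61×21.6 + 0.23×35.9 = 30.137%
Difference = 30.137 − 41.365 = -11.228 pp.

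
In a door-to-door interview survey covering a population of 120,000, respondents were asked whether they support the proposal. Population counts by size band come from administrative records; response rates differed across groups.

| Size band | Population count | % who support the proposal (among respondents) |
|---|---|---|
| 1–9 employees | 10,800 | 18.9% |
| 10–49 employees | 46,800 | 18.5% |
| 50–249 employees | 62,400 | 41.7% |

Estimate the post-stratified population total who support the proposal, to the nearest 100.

Estimated count per cell = population count × respondent percentage:
  1–9 employees: 10,800 × 18.9% = 2041.2
  10–49 employees: 46,800 × 18.5% = 8658
  50–249 employees: 62,400 × 41.7% = 26020.8
Estimated total = 36,720 → 36,700.

36,700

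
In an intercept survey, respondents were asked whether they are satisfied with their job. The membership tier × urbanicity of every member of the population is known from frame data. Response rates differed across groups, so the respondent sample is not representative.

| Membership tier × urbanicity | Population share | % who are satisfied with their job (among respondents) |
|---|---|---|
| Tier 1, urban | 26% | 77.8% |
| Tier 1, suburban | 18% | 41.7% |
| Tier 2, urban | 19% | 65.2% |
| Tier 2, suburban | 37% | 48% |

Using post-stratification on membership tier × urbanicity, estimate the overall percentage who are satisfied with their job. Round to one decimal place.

Post-stratification weights by population share, not respondent share:
  Tier 1, urban: 0.26 × 77.8 = 20.228
  Tier 1, suburban: 0.18 × 41.7 = 7.506
  Tier 2, urban: 0.19 × 65.2 = 12.388
  Tier 2, suburban: 0.37 × 48 = 17.76
Post-stratified estimate = 57.882 → 57.9%.

57.9%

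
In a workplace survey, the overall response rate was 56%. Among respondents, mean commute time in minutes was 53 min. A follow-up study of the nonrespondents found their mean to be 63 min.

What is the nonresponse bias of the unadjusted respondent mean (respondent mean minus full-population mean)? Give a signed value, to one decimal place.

-4.4

Nonresponse fraction = 1 − 0.56 = 0.44.
Bias = (nonresponse fraction) × (respondent mean − nonrespondent mean)
     = 0.44 × (53 − 63) = 0.44 × -10 = -4.4.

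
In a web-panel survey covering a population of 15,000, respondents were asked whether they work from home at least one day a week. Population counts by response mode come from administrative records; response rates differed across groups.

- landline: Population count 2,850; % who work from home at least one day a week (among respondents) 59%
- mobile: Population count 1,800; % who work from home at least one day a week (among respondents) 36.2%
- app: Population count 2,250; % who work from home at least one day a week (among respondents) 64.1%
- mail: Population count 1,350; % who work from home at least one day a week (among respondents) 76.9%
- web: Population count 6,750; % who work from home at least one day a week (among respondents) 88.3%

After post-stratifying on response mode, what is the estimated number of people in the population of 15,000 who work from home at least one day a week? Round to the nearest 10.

Apply each group's respondent rate to its population count:
  landline: 2,850 × 59% = 1681.5
  mobile: 1,800 × 36.2% = 651.6
  app: 2,250 × 64.1% = 1442.25
  mail: 1,350 × 76.9% = 1038.15
  web: 6,750 × 88.3% = 5960.25
Estimated total = 10773.8 → 10,770.

10,770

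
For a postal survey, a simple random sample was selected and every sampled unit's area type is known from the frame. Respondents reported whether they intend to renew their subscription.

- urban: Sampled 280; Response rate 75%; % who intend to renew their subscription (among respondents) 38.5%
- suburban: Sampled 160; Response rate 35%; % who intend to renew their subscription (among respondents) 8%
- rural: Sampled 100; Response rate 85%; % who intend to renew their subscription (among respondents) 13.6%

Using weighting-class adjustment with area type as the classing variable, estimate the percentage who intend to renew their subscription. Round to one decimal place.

24.9%

With weight = n_sampled/n_responded per class, the weighted class total is n_sampled:
  urban: 280 × 38.5 = 10,780
  suburban: 160 × 8 = 1280
  rural: 100 × 13.6 = 1360
Adjusted estimate = 13,420 / 540 = 24.8519 → 24.9%.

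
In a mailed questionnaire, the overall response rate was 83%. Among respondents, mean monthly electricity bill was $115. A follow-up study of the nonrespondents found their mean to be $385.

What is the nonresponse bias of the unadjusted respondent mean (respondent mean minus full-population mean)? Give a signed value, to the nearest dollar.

-$46

Nonresponse fraction = 1 − 0.83 = 0.17.
Bias = (nonresponse fraction) × (respondent mean − nonrespondent mean)
     = 0.17 × (115 − 385) = 0.17 × -270 = -45.9.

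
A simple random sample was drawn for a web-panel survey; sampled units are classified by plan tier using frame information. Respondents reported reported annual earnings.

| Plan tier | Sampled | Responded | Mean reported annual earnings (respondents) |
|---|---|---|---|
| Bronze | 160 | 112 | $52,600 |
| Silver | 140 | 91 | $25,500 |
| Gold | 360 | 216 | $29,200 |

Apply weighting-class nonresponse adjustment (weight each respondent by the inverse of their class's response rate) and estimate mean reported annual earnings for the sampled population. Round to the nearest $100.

Response rates by class: Bronze 112/160 = 70%, Silver 91/140 = 65%, Gold 216/360 = 60%.
With weight = n_sampled/n_responded per class, the weighted class total is n_sampled:
  Bronze: 160 × 52,600 = 8,416,000
  Silver: 140 × 25,500 = 3,570,000
  Gold: 360 × 29,200 = 10,512,000
Adjusted estimate = 22,498,000 / 660 = 34087.9 → $34,100.

$34,100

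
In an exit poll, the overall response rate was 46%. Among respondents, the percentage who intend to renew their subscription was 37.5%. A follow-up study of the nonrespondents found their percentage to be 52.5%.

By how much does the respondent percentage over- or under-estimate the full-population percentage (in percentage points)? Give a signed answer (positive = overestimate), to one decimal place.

-8.1 percentage points

Nonresponse fraction = 1 − 0.46 = 0.54.
Bias = (nonresponse fraction) × (respondent percentage − nonrespondent percentage)
     = 0.54 × (37.5 − 52.5) = 0.54 × -15 = -8.1.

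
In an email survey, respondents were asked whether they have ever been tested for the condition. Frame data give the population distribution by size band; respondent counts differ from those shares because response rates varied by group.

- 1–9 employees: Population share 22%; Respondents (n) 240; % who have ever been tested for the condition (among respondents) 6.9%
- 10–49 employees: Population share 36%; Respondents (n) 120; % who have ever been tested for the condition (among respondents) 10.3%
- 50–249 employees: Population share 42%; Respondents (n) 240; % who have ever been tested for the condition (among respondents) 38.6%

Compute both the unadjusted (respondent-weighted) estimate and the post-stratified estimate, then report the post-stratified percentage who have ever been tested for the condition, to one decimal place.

21.4%

Unadjusted (pooled respondent) estimate weights by respondent counts:
  (240/600)×6.9 + (120/600)×10.3 + (240/600)×38.6 = 20.26%
Reweighting by population size band shares:
  0.22×6.9 + 0.36×10.3 + 0.42×38.6 = 21.438%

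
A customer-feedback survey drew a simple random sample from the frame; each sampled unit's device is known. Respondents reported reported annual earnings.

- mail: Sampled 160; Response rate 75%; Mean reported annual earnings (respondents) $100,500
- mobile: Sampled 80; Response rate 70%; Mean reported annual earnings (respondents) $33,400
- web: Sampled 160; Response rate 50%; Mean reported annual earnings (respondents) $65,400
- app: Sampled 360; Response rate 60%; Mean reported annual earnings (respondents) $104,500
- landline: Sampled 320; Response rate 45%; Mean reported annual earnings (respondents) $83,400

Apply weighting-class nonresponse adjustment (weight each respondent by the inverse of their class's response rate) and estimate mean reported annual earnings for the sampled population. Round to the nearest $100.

With weight = n_sampled/n_responded per class, the weighted class total is n_sampled:
  mail: 160 × 100,500 = 16,080,000
  mobile: 80 × 33,400 = 2,672,000
  web: 160 × 65,400 = 10,464,000
  app: 360 × 104,500 = 37,620,000
  landline: 320 × 83,400 = 26,688,000
Adjusted estimate = 93,524,000 / 1,080 = 86596.3 → $86,600.

$86,600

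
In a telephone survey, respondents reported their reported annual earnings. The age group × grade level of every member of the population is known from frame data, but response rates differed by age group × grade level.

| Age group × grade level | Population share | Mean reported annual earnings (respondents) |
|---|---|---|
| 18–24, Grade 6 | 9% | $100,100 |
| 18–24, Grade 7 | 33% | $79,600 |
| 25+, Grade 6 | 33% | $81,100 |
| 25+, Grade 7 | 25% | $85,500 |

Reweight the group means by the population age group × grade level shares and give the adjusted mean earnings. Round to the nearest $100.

$83,400

Each cell contributes population-share × respondent value:
  18–24, Grade 6: 0.09 × 100,100 = 9009
  18–24, Grade 7: 0.33 × 79,600 = 26,268
  25+, Grade 6: 0.33 × 81,100 = 26,763
  25+, Grade 7: 0.25 × 85,500 = 21,375
Post-stratified estimate = 83,415 → $83,400.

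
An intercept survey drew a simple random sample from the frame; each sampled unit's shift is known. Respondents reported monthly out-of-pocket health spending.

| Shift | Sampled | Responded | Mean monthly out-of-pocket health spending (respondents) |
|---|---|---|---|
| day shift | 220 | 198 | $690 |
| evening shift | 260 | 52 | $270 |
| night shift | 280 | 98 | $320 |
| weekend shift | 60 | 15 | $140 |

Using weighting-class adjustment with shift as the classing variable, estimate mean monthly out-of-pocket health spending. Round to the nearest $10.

Class response rates: day shift 198/220 = 90%, evening shift 52/260 = 20%, night shift 98/280 = 35%, weekend shift 15/60 = 25%.
Each respondent's weight = sampled/responded in their class; summing within a class gives n_sampled, so:
  day shift: 220 × 690 = 151,800
  evening shift: 260 × 270 = 70,200
  night shift: 280 × 320 = 89,600
  weekend shift: 60 × 140 = 8400
Adjusted estimate = 320,000 / 820 = 390.244 → $390.

$390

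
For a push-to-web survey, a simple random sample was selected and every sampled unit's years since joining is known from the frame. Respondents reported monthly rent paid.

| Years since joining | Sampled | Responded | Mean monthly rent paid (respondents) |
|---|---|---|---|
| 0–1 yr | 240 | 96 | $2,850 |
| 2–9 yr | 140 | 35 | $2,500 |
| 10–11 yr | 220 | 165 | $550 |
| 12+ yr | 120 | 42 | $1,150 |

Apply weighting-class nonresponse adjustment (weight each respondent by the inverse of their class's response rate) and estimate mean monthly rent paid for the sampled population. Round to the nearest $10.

$1,800

Class response rates: 0–1 yr 96/240 = 40%, 2–9 yr 35/140 = 25%, 10–11 yr 165/220 = 75%, 12+ yr 42/120 = 35%.
With weight = n_sampled/n_responded per class, the weighted class total is n_sampled:
  0–1 yr: 240 × 2850 = 684,000
  2–9 yr: 140 × 2500 = 350,000
  10–11 yr: 220 × 550 = 121,000
  12+ yr: 120 × 1150 = 138,000
Adjusted estimate = 1,293,000 / 720 = 1795.83 → $1,800.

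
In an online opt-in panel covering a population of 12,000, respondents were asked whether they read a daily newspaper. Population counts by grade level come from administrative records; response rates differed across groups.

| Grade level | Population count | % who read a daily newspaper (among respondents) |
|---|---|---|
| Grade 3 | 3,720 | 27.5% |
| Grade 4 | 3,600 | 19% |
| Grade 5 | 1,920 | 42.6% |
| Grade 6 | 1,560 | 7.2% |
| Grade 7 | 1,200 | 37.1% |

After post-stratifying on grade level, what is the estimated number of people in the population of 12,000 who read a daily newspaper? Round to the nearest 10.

3,080

Estimated count per cell = population count × respondent percentage:
  Grade 3: 3,720 × 27.5% = 1023
  Grade 4: 3,600 × 19% = 684
  Grade 5: 1,920 × 42.6% = 817.92
  Grade 6: 1,560 × 7.2% = 112.32
  Grade 7: 1,200 × 37.1% = 445.2
Estimated total = 3082.44 → 3,080.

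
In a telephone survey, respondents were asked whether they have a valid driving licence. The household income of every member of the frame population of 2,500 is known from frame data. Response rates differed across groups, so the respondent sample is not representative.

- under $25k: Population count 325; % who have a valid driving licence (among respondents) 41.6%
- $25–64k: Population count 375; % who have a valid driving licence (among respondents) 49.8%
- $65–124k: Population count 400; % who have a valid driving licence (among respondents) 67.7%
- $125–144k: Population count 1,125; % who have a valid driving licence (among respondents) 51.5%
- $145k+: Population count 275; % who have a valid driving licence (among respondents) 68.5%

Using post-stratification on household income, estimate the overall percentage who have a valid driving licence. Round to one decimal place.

Reweight to the known household income distribution:
  under $25k: (325/2,500) × 41.6 = 5.408
  $25–64k: (375/2,500) × 49.8 = 7.47
  $65–124k: (400/2,500) × 67.7 = 10.832
  $125–144k: (1,125/2,500) × 51.5 = 23.175
  $145k+: (275/2,500) × 68.5 = 7.535
Post-stratified estimate = 54.42 → 54.4%.

54.4%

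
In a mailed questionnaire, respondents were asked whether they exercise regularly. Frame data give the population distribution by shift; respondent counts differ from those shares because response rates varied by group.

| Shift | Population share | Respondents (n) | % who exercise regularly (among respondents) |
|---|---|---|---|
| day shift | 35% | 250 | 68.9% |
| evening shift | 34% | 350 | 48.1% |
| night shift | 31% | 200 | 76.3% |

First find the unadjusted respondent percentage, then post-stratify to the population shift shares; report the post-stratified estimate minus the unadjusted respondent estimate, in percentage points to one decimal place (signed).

Unadjusted (pooled respondent) estimate weights by respondent counts:
  (250/800)×68.9 + (350/800)×48.1 + (200/800)×76.3 = 61.65%
Post-stratifying to population shares instead:
  0.35×68.9 + 0.34×48.1 + 0.31×76.3 = 64.122%
Difference = 64.122 − 61.65 = 2.472 pp.

+2.5 percentage points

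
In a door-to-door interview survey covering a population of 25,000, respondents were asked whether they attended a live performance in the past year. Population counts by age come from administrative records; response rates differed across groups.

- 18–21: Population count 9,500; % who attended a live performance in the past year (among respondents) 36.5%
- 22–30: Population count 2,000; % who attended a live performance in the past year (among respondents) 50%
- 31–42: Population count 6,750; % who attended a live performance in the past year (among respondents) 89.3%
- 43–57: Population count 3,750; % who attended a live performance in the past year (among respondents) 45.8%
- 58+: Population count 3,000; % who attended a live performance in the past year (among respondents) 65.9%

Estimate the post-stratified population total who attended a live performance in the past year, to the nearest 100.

14,200

Apply each group's respondent rate to its population count:
  18–21: 9,500 × 36.5% = 3467.5
  22–30: 2,000 × 50% = 1000
  31–42: 6,750 × 89.3% = 6027.75
  43–57: 3,750 × 45.8% = 1717.5
  58+: 3,000 × 65.9% = 1977
Estimated total = 14189.8 → 14,200.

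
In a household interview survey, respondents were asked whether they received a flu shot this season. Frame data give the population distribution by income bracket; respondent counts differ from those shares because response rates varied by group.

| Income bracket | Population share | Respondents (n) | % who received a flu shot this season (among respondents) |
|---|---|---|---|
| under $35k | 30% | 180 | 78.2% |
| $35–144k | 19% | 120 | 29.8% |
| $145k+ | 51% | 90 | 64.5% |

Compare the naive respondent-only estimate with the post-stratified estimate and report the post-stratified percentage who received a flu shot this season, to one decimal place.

62.0%

Naive respondent-only estimate (weights = respondent counts):
  (180/390)×78.2 + (120/390)×29.8 + (90/390)×64.5 = 60.1462%
Post-stratified estimate weights by population shares:
  0.3×78.2 + 0.19×29.8 + 0.51×64.5 = 62.017%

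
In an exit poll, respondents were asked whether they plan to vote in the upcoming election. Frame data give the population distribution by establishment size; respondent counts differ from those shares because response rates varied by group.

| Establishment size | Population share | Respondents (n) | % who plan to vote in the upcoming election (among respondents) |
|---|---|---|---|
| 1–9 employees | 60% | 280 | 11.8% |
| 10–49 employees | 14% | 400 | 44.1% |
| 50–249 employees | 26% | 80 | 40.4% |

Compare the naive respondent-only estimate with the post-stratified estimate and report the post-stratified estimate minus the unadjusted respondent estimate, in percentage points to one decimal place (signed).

-8.1 percentage points

Without adjustment, the pooled respondent share is:
  (280/760)×11.8 + (400/760)×44.1 + (80/760)×40.4 = 31.8105%
Reweighting by population establishment size shares:
  0.6×11.8 + 0.14×44.1 + 0.26×40.4 = 23.758%
Difference = 23.758 − 31.8105 = -8.0525 pp.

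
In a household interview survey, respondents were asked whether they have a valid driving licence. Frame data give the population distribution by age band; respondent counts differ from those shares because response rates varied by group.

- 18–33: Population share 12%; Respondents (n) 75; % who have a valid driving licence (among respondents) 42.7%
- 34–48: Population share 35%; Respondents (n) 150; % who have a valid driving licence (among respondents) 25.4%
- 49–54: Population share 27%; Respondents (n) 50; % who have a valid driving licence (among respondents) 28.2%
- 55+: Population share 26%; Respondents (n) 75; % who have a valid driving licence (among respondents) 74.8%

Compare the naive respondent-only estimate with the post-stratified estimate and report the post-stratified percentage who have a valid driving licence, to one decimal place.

Unadjusted (pooled respondent) estimate weights by respondent counts:
  (75/350)×42.7 + (150/350)×25.4 + (50/350)×28.2 + (75/350)×74.8 = 40.0929%
Reweighting by population age band shares:
  0.12×42.7 + 0.35×25.4 + 0.27×28.2 + 0.26×74.8 = 41.076%

41.1%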